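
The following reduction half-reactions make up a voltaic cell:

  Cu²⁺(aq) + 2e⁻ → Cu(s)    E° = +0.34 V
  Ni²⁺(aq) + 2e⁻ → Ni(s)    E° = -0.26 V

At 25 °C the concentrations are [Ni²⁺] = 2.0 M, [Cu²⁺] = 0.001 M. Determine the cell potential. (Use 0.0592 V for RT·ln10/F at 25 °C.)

0.502 V

The Cu²⁺/Cu couple has the higher reduction potential and acts as the cathode, so E°_cell = +0.34 − (-0.26) = 0.60 V.
Balancing electrons gives n = 2; the reaction quotient is Q = [Ni²⁺]/[Cu²⁺] = 2000.
At 25 °C, E = E° − (0.0592/n) log Q = 0.60 − (0.0592/2)(3.301) = 0.600 − 0.098 = 0.502 V.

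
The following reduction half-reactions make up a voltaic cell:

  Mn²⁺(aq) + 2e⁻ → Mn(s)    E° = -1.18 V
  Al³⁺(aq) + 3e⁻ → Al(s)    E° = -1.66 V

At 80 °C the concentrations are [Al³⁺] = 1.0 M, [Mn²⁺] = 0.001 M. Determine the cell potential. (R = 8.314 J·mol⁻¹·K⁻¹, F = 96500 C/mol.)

0.375 V

The Mn²⁺/Mn couple has the higher reduction potential and acts as the cathode, so E°_cell = -1.18 − (-1.66) = 0.48 V.
Balancing electrons gives n = 6; the reaction quotient is Q = [Al³⁺]^2/[Mn²⁺]^3 = 1 × 10^9.
E = E° − (RT/nF) ln Q = 0.48 − (8.314×353)/(6×96500) × (20.723) = 0.480 − 0.105 = 0.375 V.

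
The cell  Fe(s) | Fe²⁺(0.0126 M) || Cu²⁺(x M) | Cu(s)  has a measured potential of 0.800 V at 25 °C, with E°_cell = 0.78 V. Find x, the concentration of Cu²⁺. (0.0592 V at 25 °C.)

From the Nernst equation, log Q = n(E° − E)/0.0592 = 2(0.78 − 0.800)/0.0592 = -0.676, so Q = 0.211.
With Q = [Fe²⁺]/[Cu²⁺] and the known concentrations, [Cu²⁺] in the denominator gives [Cu²⁺] = 0.06 M.

0.06 M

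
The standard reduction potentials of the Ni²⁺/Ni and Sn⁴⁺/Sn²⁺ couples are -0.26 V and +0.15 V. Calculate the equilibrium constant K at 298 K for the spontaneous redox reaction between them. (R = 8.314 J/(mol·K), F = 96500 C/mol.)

7.4 × 10^13

E°_cell = +0.15 − (-0.26) = 0.41 V, with n = 2 electrons transferred.
At equilibrium E = 0, so the Nernst equation gives ln K = nFE°/RT = (2)(96500)(0.41)/((8.314)(298)) = 31.94.
K = e^31.94 = 7.4 × 10^13.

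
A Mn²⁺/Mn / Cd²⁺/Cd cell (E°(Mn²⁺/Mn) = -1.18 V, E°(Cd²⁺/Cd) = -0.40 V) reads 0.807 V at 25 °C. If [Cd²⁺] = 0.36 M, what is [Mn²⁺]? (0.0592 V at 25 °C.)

0.044 M

From the Nernst equation, log Q = n(E° − E)/0.0592 = 2(0.78 − 0.807)/0.0592 = -0.912, so Q = 0.122.
With Q = [Mn²⁺]/[Cd²⁺] and the known concentrations, [Mn²⁺] in the numerator gives [Mn²⁺] = 0.044 M.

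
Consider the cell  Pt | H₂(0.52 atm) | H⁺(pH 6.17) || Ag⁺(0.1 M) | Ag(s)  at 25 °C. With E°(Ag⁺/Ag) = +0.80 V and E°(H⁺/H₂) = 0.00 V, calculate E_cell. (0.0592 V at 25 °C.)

The Ag⁺/Ag couple is the cathode, so E°_cell = 0.80 V; n = 2.
[H⁺] = 10^(−6.17) = 6.8 × 10^-7 M, and Q = [H⁺]^2 / ([Ag⁺]^2·P(H₂)) = 8.79 × 10^-11.
E = E° − (0.0592/2) log Q = 0.80 − (0.0592/2)(-10.056) = 1.098 V.

1.10 V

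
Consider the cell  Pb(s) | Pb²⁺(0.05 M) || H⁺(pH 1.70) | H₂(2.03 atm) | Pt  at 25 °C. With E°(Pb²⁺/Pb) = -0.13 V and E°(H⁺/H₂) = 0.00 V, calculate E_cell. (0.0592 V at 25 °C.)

0.059 V

The hydrogen couple is the cathode, so E°_cell = 0.13 V; n = 2.
[H⁺] = 10^(−1.70) = 0.020 M, and Q = [Pb²⁺]·P(H₂) / [H⁺]^2 = 255.
E = E° − (0.0592/2) log Q = 0.13 − (0.0592/2)(2.406) = 0.059 V.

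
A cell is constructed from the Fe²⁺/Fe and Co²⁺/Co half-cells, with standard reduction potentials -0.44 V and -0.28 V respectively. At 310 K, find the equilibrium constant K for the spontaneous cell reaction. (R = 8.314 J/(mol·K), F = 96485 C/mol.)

E°_cell = -0.28 − (-0.44) = 0.16 V, with n = 2 electrons transferred.
At equilibrium E = 0, so the Nernst equation gives ln K = nFE°/RT = (2)(96485)(0.16)/((8.314)(310)) = 11.98.
K = e^11.98 = 1.6 × 10^5.

1.6 × 10^5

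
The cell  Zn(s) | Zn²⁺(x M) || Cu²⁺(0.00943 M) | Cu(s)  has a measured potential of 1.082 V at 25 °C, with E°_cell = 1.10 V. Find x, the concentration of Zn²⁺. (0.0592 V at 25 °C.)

0.038 M

From the Nernst equation, log Q = n(E° − E)/0.0592 = 2(1.10 − 1.082)/0.0592 = 0.608, so Q = 4.06.
With Q = [Zn²⁺]/[Cu²⁺] and the known concentrations, [Zn²⁺] in the numerator gives [Zn²⁺] = 0.038 M.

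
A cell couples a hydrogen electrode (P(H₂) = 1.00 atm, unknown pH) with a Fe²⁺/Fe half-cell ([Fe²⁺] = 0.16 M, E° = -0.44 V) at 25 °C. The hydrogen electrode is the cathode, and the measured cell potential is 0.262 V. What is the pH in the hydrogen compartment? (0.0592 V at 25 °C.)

E°_cell = 0.44 V and n = 2.
log Q = n(E° − E)/0.0592 = 2×(0.44 − 0.262)/0.0592 = 6.014.
With Q = [Fe²⁺]·P(H₂) / [H⁺]^2, solving for [H⁺] gives log[H⁺] = -3.405, so pH = 3.40.

pH = 3.40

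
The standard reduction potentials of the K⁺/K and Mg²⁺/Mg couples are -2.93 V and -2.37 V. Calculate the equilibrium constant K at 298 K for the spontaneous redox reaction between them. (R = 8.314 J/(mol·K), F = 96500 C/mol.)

E°_cell = -2.37 − (-2.93) = 0.56 V, with n = 2 electrons transferred.
At equilibrium E = 0, so the Nernst equation gives ln K = nFE°/RT = (2)(96500)(0.56)/((8.314)(298)) = 43.62.
K = e^43.62 = 8.8 × 10^18.

8.8 × 10^18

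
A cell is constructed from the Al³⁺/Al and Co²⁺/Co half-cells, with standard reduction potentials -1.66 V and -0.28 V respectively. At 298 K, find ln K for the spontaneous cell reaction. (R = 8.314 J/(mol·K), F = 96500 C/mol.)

E°_cell = -0.28 − (-1.66) = 1.38 V, with n = 6 electrons transferred.
At equilibrium E = 0, so the Nernst equation gives ln K = nFE°/RT = (6)(96500)(1.38)/((8.314)(298)) = 322.50.

ln K = 322.5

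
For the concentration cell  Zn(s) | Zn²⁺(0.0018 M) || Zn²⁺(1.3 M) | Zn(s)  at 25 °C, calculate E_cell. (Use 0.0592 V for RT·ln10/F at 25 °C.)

0.085 V

Both half-cells are Zn²⁺/Zn, so E°_cell = 0. The concentrated side is the cathode; the cell reaction moves Zn²⁺ from high to low concentration with n = 2.
Q = [Zn²⁺]_dilute/[Zn²⁺]_conc = 0.0018/1.3 = 0.00138.
E = 0 − (0.0592/2) log Q = −(0.0592/2)(-2.859) = 0.0846 V.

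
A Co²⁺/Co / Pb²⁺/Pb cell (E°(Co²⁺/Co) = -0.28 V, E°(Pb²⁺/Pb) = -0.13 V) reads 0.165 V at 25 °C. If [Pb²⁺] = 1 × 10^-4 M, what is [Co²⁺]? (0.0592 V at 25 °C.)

From the Nernst equation, log Q = n(E° − E)/0.0592 = 2(0.15 − 0.165)/0.0592 = -0.507, so Q = 0.311.
With Q = [Co²⁺]/[Pb²⁺] and the known concentrations, [Co²⁺] in the numerator gives [Co²⁺] = 3.1 × 10^-5 M.

3.1 × 10^-5 M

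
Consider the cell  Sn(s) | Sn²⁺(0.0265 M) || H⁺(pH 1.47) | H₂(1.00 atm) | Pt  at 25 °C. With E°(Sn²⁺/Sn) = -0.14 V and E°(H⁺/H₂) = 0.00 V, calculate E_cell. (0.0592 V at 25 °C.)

The hydrogen couple is the cathode, so E°_cell = 0.14 V; n = 2.
[H⁺] = 10^(−1.47) = 0.034 M, and Q = [Sn²⁺]·P(H₂) / [H⁺]^2 = 23.1.
E = E° − (0.0592/2) log Q = 0.14 − (0.0592/2)(1.363) = 0.100 V.

0.100 V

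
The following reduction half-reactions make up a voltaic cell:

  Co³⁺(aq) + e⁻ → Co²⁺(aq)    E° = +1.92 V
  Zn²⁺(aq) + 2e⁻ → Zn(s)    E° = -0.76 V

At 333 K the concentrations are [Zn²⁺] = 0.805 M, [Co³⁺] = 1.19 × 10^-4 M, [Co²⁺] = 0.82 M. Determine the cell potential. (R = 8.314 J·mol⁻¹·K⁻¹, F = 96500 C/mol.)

The Co³⁺/Co²⁺ couple has the higher reduction potential and acts as the cathode, so E°_cell = +1.92 − (-0.76) = 2.68 V.
Balancing electrons gives n = 2; the reaction quotient is Q = [Zn²⁺]·[Co²⁺]^2/[Co³⁺]^2 = 3.82 × 10^7.
E = E° − (RT/nF) ln Q = 2.68 − (8.314×333)/(2×96500) × (17.459) = 2.680 − 0.250 = 2.430 V.

2.43 V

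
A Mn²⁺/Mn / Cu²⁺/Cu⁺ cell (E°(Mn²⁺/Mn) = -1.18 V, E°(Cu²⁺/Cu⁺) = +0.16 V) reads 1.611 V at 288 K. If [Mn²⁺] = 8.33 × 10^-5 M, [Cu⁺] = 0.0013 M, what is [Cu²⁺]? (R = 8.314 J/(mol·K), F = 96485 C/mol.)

0.66 M

From the Nernst equation, ln Q = nF(E° − E)/RT = 2×96485×(1.34 − 1.611)/(8.314×288) = -21.840, so Q = 3.27 × 10^-10.
With Q = [Mn²⁺]·[Cu⁺]^2/[Cu²⁺]^2 and the known concentrations, [Cu²⁺]^2 in the denominator gives [Cu²⁺] = 0.66 M.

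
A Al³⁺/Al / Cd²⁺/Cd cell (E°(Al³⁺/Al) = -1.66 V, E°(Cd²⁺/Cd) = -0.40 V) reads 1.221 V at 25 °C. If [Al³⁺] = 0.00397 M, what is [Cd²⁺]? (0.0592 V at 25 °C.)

From the Nernst equation, log Q = n(E° − E)/0.0592 = 6(1.26 − 1.221)/0.0592 = 3.953, so Q = 8970.
With Q = [Al³⁺]^2/[Cd²⁺]^3 and the known concentrations, [Cd²⁺]^3 in the denominator gives [Cd²⁺] = 0.0012 M.

0.0012 M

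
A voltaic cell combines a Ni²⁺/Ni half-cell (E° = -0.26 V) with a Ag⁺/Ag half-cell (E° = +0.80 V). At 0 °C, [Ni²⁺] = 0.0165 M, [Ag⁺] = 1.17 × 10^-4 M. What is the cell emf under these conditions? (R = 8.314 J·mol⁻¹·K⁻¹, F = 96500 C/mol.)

The Ag⁺/Ag couple has the higher reduction potential and acts as the cathode, so E°_cell = +0.80 − (-0.26) = 1.06 V.
Balancing electrons gives n = 2; the reaction quotient is Q = [Ni²⁺]/[Ag⁺]^2 = 1.21 × 10^6.
E = E° − (RT/nF) ln Q = 1.06 − (8.314×273)/(2×96500) × (14.002) = 1.060 − 0.165 = 0.895 V.

0.895 V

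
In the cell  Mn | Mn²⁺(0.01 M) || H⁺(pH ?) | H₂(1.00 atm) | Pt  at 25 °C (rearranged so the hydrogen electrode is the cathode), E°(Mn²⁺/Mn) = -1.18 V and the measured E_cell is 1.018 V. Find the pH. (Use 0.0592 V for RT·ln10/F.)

pH = 3.74

E°_cell = 1.18 V and n = 2.
log Q = n(E° − E)/0.0592 = 2×(1.18 − 1.018)/0.0592 = 5.473.
With Q = [Mn²⁺]·P(H₂) / [H⁺]^2, solving for [H⁺] gives log[H⁺] = -3.736, so pH = 3.74.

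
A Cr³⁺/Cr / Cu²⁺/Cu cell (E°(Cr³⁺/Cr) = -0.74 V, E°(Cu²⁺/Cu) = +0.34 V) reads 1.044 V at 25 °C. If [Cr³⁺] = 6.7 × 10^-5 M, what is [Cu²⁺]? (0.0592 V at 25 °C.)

1 × 10^-4 M

From the Nernst equation, log Q = n(E° − E)/0.0592 = 6(1.08 − 1.044)/0.0592 = 3.649, so Q = 4450.
With Q = [Cr³⁺]^2/[Cu²⁺]^3 and the known concentrations, [Cu²⁺]^3 in the denominator gives [Cu²⁺] = 1 × 10^-4 M.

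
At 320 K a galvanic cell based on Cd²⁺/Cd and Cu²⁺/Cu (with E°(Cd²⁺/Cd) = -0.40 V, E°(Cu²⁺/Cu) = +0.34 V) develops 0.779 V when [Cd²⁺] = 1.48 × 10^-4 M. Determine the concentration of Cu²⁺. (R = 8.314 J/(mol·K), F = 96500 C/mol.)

From the Nernst equation, ln Q = nF(E° − E)/RT = 2×96500×(0.74 − 0.779)/(8.314×320) = -2.829, so Q = 0.0591.
With Q = [Cd²⁺]/[Cu²⁺] and the known concentrations, [Cu²⁺] in the denominator gives [Cu²⁺] = 0.0025 M.

0.0025 M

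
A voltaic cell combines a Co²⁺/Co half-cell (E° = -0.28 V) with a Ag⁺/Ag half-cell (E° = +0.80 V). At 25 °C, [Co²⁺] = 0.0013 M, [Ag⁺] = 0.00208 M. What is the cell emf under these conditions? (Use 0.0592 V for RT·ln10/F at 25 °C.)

The Ag⁺/Ag couple has the higher reduction potential and acts as the cathode, so E°_cell = +0.80 − (-0.28) = 1.08 V.
Balancing electrons gives n = 2; the reaction quotient is Q = [Co²⁺]/[Ag⁺]^2 = 300.
At 25 °C, E = E° − (0.0592/n) log Q = 1.08 − (0.0592/2)(2.478) = 1.080 − 0.073 = 1.007 V.

1.01 V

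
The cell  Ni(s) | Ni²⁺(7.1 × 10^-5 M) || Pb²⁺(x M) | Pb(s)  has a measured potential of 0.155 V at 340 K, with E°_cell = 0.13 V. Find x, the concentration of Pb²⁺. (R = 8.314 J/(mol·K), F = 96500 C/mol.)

From the Nernst equation, ln Q = nF(E° − E)/RT = 2×96500×(0.13 − 0.155)/(8.314×340) = -1.707, so Q = 0.181.
With Q = [Ni²⁺]/[Pb²⁺] and the known concentrations, [Pb²⁺] in the denominator gives [Pb²⁺] = 3.9 × 10^-4 M.

3.9 × 10^-4 M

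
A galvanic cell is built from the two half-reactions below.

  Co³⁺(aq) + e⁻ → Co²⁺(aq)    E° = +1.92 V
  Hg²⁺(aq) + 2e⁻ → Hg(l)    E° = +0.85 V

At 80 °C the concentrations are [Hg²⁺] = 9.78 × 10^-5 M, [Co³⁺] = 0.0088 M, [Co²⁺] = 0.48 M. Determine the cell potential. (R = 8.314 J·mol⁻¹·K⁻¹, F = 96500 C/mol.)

1.09 V

The Co³⁺/Co²⁺ couple has the higher reduction potential and acts as the cathode, so E°_cell = +1.92 − (+0.85) = 1.07 V.
Balancing electrons gives n = 2; the reaction quotient is Q = [Hg²⁺]·[Co²⁺]^2/[Co³⁺]^2 = 0.291.
E = E° − (RT/nF) ln Q = 1.07 − (8.314×353)/(2×96500) × (-1.235) = 1.070 + 0.019 = 1.089 V.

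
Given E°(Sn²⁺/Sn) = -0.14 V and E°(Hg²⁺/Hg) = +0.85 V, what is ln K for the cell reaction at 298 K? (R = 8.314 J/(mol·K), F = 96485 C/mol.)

ln K = 77.1

E°_cell = +0.85 − (-0.14) = 0.99 V, with n = 2 electrons transferred.
At equilibrium E = 0, so the Nernst equation gives ln K = nFE°/RT = (2)(96485)(0.99)/((8.314)(298)) = 77.11.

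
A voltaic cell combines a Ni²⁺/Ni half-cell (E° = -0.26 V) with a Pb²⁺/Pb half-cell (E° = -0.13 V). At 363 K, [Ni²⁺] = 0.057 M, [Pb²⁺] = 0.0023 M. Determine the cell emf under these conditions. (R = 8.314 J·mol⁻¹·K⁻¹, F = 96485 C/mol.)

0.080 V

The Pb²⁺/Pb couple has the higher reduction potential and acts as the cathode, so E°_cell = -0.13 − (-0.26) = 0.13 V.
Balancing electrons gives n = 2; the reaction quotient is Q = [Ni²⁺]/[Pb²⁺] = 24.8.
E = E° − (RT/nF) ln Q = 0.13 − (8.314×363)/(2×96485) × (3.210) = 0.130 − 0.050 = 0.080 V.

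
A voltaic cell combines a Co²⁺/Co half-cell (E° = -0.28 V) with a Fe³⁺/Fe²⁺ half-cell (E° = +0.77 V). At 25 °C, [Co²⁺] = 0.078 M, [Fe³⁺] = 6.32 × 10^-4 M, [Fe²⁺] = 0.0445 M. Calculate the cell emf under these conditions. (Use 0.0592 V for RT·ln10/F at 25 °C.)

0.973 V

The Fe³⁺/Fe²⁺ couple has the higher reduction potential and acts as the cathode, so E°_cell = +0.77 − (-0.28) = 1.05 V.
Balancing electrons gives n = 2; the reaction quotient is Q = [Co²⁺]·[Fe²⁺]^2/[Fe³⁺]^2 = 387.
At 25 °C, E = E° − (0.0592/n) log Q = 1.05 − (0.0592/2)(2.587) = 1.050 − 0.077 = 0.973 V.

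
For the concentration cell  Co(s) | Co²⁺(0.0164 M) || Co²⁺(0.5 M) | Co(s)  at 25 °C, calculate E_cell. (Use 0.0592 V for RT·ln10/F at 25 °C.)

0.044 V

Both half-cells are Co²⁺/Co, so E°_cell = 0. The concentrated side is the cathode; the cell reaction moves Co²⁺ from high to low concentration with n = 2.
Q = [Co²⁺]_dilute/[Co²⁺]_conc = 0.0164/0.5 = 0.0328.
E = 0 − (0.0592/2) log Q = −(0.0592/2)(-1.484) = 0.0439 V.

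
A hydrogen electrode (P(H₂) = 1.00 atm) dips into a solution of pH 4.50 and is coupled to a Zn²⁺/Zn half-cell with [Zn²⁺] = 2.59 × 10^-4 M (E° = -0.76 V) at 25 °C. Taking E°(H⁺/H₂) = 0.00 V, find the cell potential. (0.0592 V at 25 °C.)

The hydrogen couple is the cathode, so E°_cell = 0.76 V; n = 2.
[H⁺] = 10^(−4.50) = 3.2 × 10^-5 M, and Q = [Zn²⁺]·P(H₂) / [H⁺]^2 = 2.59 × 10^5.
E = E° − (0.0592/2) log Q = 0.76 − (0.0592/2)(5.413) = 0.600 V.

0.60 V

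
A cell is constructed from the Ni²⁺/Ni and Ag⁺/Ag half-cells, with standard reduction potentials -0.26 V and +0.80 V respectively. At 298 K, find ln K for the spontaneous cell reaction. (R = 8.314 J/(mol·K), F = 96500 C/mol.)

E°_cell = +0.80 − (-0.26) = 1.06 V, with n = 2 electrons transferred.
At equilibrium E = 0, so the Nernst equation gives ln K = nFE°/RT = (2)(96500)(1.06)/((8.314)(298)) = 82.57.

ln K = 82.6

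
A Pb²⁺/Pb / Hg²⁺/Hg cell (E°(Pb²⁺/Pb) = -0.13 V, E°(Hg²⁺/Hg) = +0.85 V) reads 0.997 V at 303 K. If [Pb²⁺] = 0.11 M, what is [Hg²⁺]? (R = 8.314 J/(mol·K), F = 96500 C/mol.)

From the Nernst equation, ln Q = nF(E° − E)/RT = 2×96500×(0.98 − 0.997)/(8.314×303) = -1.302, so Q = 0.272.
With Q = [Pb²⁺]/[Hg²⁺] and the known concentrations, [Hg²⁺] in the denominator gives [Hg²⁺] = 0.4 M.

0.4 M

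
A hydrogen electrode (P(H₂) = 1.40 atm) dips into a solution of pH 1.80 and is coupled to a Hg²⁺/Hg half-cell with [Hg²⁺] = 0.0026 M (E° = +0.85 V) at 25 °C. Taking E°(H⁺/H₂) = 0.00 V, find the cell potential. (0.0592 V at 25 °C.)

0.88 V

The Hg²⁺/Hg couple is the cathode, so E°_cell = 0.85 V; n = 2.
[H⁺] = 10^(−1.80) = 0.016 M, and Q = [H⁺]^2 / ([Hg²⁺]·P(H₂)) = 0.0690.
E = E° − (0.0592/2) log Q = 0.85 − (0.0592/2)(-1.161) = 0.884 V.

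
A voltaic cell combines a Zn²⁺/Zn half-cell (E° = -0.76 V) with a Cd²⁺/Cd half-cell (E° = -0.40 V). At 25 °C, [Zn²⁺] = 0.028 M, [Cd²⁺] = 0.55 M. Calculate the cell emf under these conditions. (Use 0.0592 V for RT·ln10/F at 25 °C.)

The Cd²⁺/Cd couple has the higher reduction potential and acts as the cathode, so E°_cell = -0.40 − (-0.76) = 0.36 V.
Balancing electrons gives n = 2; the reaction quotient is Q = [Zn²⁺]/[Cd²⁺] = 0.0509.
At 25 °C, E = E° − (0.0592/n) log Q = 0.36 − (0.0592/2)(-1.293) = 0.360 + 0.038 = 0.398 V.

0.398 V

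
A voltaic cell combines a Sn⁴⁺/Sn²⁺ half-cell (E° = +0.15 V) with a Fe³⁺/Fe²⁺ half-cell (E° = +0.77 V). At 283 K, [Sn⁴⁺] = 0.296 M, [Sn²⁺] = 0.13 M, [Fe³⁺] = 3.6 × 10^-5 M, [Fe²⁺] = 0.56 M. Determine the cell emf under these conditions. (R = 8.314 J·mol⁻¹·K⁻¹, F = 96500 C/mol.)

The Fe³⁺/Fe²⁺ couple has the higher reduction potential and acts as the cathode, so E°_cell = +0.77 − (+0.15) = 0.62 V.
Balancing electrons gives n = 2; the reaction quotient is Q = [Sn⁴⁺]·[Fe²⁺]^2/([Sn²⁺]·[Fe³⁺]^2) = 5.51 × 10^8.
E = E° − (RT/nF) ln Q = 0.62 − (8.314×283)/(2×96500) × (20.127) = 0.620 − 0.245 = 0.375 V.

0.375 V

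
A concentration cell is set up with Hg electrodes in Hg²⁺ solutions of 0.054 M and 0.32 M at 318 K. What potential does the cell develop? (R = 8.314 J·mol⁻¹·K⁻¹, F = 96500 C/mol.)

0.024 V

Both half-cells are Hg²⁺/Hg, so E°_cell = 0. The concentrated side is the cathode; the cell reaction moves Hg²⁺ from high to low concentration with n = 2.
Q = [Hg²⁺]_dilute/[Hg²⁺]_conc = 0.054/0.32 = 0.169.
E = 0 − (RT/nF) ln Q = −((8.314×318)/(2×96500))(-1.779) = 0.0244 V.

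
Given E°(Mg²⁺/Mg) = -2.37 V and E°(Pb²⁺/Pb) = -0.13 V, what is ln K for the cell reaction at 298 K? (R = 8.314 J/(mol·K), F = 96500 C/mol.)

ln K = 174.5

E°_cell = -0.13 − (-2.37) = 2.24 V, with n = 2 electrons transferred.
At equilibrium E = 0, so the Nernst equation gives ln K = nFE°/RT = (2)(96500)(2.24)/((8.314)(298)) = 174.49.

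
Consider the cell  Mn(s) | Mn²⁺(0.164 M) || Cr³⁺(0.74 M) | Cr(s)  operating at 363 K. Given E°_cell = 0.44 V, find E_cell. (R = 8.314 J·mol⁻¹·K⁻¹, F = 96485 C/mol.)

0.465 V

Balancing electrons gives n = 6; the reaction quotient is Q = [Mn²⁺]^3/[Cr³⁺]^2 = 0.00806.
E = E° − (RT/nF) ln Q = 0.44 − (8.314×363)/(6×96485) × (-4.821) = 0.440 + 0.025 = 0.465 V.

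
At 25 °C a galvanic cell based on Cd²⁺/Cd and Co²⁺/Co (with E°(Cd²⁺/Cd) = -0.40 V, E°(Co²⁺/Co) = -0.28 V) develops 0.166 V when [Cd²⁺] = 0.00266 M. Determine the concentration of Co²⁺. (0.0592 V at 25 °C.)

0.095 M

From the Nernst equation, log Q = n(E° − E)/0.0592 = 2(0.12 − 0.166)/0.0592 = -1.554, so Q = 0.0279.
With Q = [Cd²⁺]/[Co²⁺] and the known concentrations, [Co²⁺] in the denominator gives [Co²⁺] = 0.095 M.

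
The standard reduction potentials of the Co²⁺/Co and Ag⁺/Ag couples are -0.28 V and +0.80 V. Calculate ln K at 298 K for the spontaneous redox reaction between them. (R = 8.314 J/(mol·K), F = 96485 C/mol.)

ln K = 84.1

E°_cell = +0.80 − (-0.28) = 1.08 V, with n = 2 electrons transferred.
At equilibrium E = 0, so the Nernst equation gives ln K = nFE°/RT = (2)(96485)(1.08)/((8.314)(298)) = 84.12.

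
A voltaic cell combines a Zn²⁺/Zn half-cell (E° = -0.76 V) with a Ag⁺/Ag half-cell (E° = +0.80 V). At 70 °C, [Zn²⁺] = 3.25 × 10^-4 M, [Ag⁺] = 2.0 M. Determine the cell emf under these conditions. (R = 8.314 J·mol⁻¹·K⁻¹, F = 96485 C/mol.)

The Ag⁺/Ag couple has the higher reduction potential and acts as the cathode, so E°_cell = +0.80 − (-0.76) = 1.56 V.
Balancing electrons gives n = 2; the reaction quotient is Q = [Zn²⁺]/[Ag⁺]^2 = 8.12 × 10^-5.
E = E° − (RT/nF) ln Q = 1.56 − (8.314×343)/(2×96485) × (-9.418) = 1.560 + 0.139 = 1.699 V.

1.70 V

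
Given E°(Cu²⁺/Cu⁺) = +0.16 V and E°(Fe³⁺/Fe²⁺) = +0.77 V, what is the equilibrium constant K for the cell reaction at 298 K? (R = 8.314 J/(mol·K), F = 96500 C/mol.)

2.1 × 10^10

E°_cell = +0.77 − (+0.16) = 0.61 V, with n = 1 electron transferred.
At equilibrium E = 0, so the Nernst equation gives ln K = nFE°/RT = (1)(96500)(0.61)/((8.314)(298)) = 23.76.
K = e^23.76 = 2.1 × 10^10.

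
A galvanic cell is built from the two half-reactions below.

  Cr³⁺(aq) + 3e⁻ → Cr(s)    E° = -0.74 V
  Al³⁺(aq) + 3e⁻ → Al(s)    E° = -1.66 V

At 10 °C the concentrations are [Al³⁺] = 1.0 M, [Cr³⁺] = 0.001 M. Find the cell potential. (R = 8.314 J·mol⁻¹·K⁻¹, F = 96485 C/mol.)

0.864 V

The Cr³⁺/Cr couple has the higher reduction potential and acts as the cathode, so E°_cell = -0.74 − (-1.66) = 0.92 V.
Balancing electrons gives n = 3; the reaction quotient is Q = [Al³⁺]/[Cr³⁺] = 1000.
E = E° − (RT/nF) ln Q = 0.92 − (8.314×283)/(3×96485) × (6.908) = 0.920 − 0.056 = 0.864 V.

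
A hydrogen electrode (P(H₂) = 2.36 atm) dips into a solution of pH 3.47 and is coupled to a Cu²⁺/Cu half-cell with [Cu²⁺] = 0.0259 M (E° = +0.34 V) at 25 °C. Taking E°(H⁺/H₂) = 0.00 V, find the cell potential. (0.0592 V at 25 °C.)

The Cu²⁺/Cu couple is the cathode, so E°_cell = 0.34 V; n = 2.
[H⁺] = 10^(−3.47) = 3.4 × 10^-4 M, and Q = [H⁺]^2 / ([Cu²⁺]·P(H₂)) = 1.88 × 10^-6.
E = E° − (0.0592/2) log Q = 0.34 − (0.0592/2)(-5.726) = 0.509 V.

0.51 V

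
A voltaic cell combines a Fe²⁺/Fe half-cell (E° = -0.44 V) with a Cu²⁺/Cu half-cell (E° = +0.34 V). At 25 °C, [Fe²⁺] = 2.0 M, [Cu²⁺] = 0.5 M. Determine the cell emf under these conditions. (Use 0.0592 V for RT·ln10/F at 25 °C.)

The Cu²⁺/Cu couple has the higher reduction potential and acts as the cathode, so E°_cell = +0.34 − (-0.44) = 0.78 V.
Balancing electrons gives n = 2; the reaction quotient is Q = [Fe²⁺]/[Cu²⁺] = 4.00.
At 25 °C, E = E° − (0.0592/n) log Q = 0.78 − (0.0592/2)(0.602) = 0.780 − 0.018 = 0.762 V.

0.762 V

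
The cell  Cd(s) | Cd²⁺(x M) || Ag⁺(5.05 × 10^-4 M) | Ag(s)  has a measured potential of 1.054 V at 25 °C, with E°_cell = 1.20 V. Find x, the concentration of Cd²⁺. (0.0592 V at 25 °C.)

From the Nernst equation, log Q = n(E° − E)/0.0592 = 2(1.20 − 1.054)/0.0592 = 4.932, so Q = 8.56 × 10^4.
With Q = [Cd²⁺]/[Ag⁺]^2 and the known concentrations, [Cd²⁺] in the numerator gives [Cd²⁺] = 0.022 M.

0.022 M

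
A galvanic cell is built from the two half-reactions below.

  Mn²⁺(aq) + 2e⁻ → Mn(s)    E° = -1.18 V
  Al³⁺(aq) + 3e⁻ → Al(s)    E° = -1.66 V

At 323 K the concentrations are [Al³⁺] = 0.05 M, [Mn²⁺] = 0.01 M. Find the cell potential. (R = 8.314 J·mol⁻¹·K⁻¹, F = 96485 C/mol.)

The Mn²⁺/Mn couple has the higher reduction potential and acts as the cathode, so E°_cell = -1.18 − (-1.66) = 0.48 V.
Balancing electrons gives n = 6; the reaction quotient is Q = [Al³⁺]^2/[Mn²⁺]^3 = 2500.
E = E° − (RT/nF) ln Q = 0.48 − (8.314×323)/(6×96485) × (7.824) = 0.480 − 0.036 = 0.444 V.

0.444 V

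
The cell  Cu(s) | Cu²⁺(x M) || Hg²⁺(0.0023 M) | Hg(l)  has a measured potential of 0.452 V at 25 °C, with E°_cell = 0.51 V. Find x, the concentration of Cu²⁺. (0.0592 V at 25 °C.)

From the Nernst equation, log Q = n(E° − E)/0.0592 = 2(0.51 − 0.452)/0.0592 = 1.959, so Q = 91.1.
With Q = [Cu²⁺]/[Hg²⁺] and the known concentrations, [Cu²⁺] in the numerator gives [Cu²⁺] = 0.21 M.

0.21 M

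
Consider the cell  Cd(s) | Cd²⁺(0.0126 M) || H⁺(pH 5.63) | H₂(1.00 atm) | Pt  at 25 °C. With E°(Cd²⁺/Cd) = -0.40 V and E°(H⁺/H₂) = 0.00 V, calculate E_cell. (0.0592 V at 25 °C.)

The hydrogen couple is the cathode, so E°_cell = 0.40 V; n = 2.
[H⁺] = 10^(−5.63) = 2.3 × 10^-6 M, and Q = [Cd²⁺]·P(H₂) / [H⁺]^2 = 2.29 × 10^9.
E = E° − (0.0592/2) log Q = 0.40 − (0.0592/2)(9.360) = 0.123 V.

0.12 V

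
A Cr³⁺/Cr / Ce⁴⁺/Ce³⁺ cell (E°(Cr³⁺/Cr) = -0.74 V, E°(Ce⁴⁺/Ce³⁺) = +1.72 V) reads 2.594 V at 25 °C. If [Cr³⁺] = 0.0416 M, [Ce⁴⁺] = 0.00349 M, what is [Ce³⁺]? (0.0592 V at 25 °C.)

From the Nernst equation, log Q = n(E° − E)/0.0592 = 3(2.46 − 2.594)/0.0592 = -6.791, so Q = 1.62 × 10^-7.
With Q = [Cr³⁺]·[Ce³⁺]^3/[Ce⁴⁺]^3 and the known concentrations, [Ce³⁺]^3 in the numerator gives [Ce³⁺] = 5.5 × 10^-5 M.

5.5 × 10^-5 M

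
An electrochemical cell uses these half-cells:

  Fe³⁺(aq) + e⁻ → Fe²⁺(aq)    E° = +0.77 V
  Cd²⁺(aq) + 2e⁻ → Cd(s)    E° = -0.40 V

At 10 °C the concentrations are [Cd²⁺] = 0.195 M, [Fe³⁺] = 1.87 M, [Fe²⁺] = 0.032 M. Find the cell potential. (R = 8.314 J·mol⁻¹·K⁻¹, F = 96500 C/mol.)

1.29 V

The Fe³⁺/Fe²⁺ couple has the higher reduction potential and acts as the cathode, so E°_cell = +0.77 − (-0.40) = 1.17 V.
Balancing electrons gives n = 2; the reaction quotient is Q = [Cd²⁺]·[Fe²⁺]^2/[Fe³⁺]^2 = 5.71 × 10^-5.
E = E° − (RT/nF) ln Q = 1.17 − (8.314×283)/(2×96500) × (-9.771) = 1.170 + 0.119 = 1.289 V.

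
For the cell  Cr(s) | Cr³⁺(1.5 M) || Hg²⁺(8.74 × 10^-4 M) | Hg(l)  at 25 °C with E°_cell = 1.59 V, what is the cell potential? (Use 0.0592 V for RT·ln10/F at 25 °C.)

Balancing electrons gives n = 6; the reaction quotient is Q = [Cr³⁺]^2/[Hg²⁺]^3 = 3.37 × 10^9.
At 25 °C, E = E° − (0.0592/n) log Q = 1.59 − (0.0592/6)(9.528) = 1.590 − 0.094 = 1.496 V.

1.50 V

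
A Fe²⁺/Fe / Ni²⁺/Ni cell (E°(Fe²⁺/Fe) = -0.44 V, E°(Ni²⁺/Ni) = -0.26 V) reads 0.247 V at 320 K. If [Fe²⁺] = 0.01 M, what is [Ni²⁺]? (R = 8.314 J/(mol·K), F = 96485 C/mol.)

1.3 M

From the Nernst equation, ln Q = nF(E° − E)/RT = 2×96485×(0.18 − 0.247)/(8.314×320) = -4.860, so Q = 0.00775.
With Q = [Fe²⁺]/[Ni²⁺] and the known concentrations, [Ni²⁺] in the denominator gives [Ni²⁺] = 1.3 M.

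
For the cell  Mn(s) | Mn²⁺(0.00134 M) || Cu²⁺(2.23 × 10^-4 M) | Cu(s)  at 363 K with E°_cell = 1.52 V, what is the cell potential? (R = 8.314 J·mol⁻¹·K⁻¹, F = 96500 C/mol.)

1.49 V

Balancing electrons gives n = 2; the reaction quotient is Q = [Mn²⁺]/[Cu²⁺] = 6.01.
E = E° − (RT/nF) ln Q = 1.52 − (8.314×363)/(2×96500) × (1.793) = 1.520 − 0.028 = 1.492 V.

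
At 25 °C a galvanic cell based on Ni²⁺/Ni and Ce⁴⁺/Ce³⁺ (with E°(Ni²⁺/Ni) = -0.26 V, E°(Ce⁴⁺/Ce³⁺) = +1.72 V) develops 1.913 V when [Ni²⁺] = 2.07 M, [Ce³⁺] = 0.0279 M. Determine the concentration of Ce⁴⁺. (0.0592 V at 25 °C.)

From the Nernst equation, log Q = n(E° − E)/0.0592 = 2(1.98 − 1.913)/0.0592 = 2.264, so Q = 183.
With Q = [Ni²⁺]·[Ce³⁺]^2/[Ce⁴⁺]^2 and the known concentrations, [Ce⁴⁺]^2 in the denominator gives [Ce⁴⁺] = 0.003 M.

0.003 M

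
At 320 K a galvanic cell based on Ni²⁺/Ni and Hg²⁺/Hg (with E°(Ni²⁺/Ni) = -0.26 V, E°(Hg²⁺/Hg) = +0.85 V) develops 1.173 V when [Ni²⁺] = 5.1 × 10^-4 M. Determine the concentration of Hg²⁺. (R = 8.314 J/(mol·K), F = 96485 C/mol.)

From the Nernst equation, ln Q = nF(E° − E)/RT = 2×96485×(1.11 − 1.173)/(8.314×320) = -4.570, so Q = 0.0104.
With Q = [Ni²⁺]/[Hg²⁺] and the known concentrations, [Hg²⁺] in the denominator gives [Hg²⁺] = 0.049 M.

0.049 M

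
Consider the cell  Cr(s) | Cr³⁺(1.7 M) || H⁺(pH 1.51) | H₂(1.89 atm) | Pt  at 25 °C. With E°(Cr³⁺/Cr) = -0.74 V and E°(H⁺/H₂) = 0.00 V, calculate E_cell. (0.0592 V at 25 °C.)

0.64 V

The hydrogen couple is the cathode, so E°_cell = 0.74 V; n = 6.
[H⁺] = 10^(−1.51) = 0.031 M, and Q = [Cr³⁺]^2·P(H₂)^3 / [H⁺]^6 = 2.24 × 10^10.
E = E° − (0.0592/6) log Q = 0.74 − (0.0592/6)(10.350) = 0.638 V.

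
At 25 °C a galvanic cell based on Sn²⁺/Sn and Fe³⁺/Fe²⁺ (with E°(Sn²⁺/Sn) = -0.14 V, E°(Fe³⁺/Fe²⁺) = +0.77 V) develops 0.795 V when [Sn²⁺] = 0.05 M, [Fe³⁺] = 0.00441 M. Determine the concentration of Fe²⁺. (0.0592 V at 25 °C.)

From the Nernst equation, log Q = n(E° − E)/0.0592 = 2(0.91 − 0.795)/0.0592 = 3.885, so Q = 7680.
With Q = [Sn²⁺]·[Fe²⁺]^2/[Fe³⁺]^2 and the known concentrations, [Fe²⁺]^2 in the numerator gives [Fe²⁺] = 1.7 M.

1.7 M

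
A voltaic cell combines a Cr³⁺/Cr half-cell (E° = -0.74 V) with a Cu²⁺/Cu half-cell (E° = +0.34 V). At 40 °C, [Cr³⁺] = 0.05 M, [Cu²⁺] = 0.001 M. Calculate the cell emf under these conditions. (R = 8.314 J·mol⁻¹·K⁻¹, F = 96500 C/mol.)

1.01 V

The Cu²⁺/Cu couple has the higher reduction potential and acts as the cathode, so E°_cell = +0.34 − (-0.74) = 1.08 V.
Balancing electrons gives n = 6; the reaction quotient is Q = [Cr³⁺]^2/[Cu²⁺]^3 = 2.5 × 10^6.
E = E° − (RT/nF) ln Q = 1.08 − (8.314×313)/(6×96500) × (14.732) = 1.080 − 0.066 = 1.014 V.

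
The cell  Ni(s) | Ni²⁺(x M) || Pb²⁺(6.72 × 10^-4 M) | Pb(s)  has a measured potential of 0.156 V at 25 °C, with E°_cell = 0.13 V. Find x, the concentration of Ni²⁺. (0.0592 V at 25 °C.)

From the Nernst equation, log Q = n(E° − E)/0.0592 = 2(0.13 − 0.156)/0.0592 = -0.878, so Q = 0.132.
With Q = [Ni²⁺]/[Pb²⁺] and the known concentrations, [Ni²⁺] in the numerator gives [Ni²⁺] = 8.9 × 10^-5 M.

8.9 × 10^-5 M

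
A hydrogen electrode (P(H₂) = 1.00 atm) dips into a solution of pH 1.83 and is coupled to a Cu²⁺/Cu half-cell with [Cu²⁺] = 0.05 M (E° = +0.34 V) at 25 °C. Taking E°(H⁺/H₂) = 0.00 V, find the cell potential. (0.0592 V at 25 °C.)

0.41 V

The Cu²⁺/Cu couple is the cathode, so E°_cell = 0.34 V; n = 2.
[H⁺] = 10^(−1.83) = 0.015 M, and Q = [H⁺]^2 / ([Cu²⁺]·P(H₂)) = 0.00438.
E = E° − (0.0592/2) log Q = 0.34 − (0.0592/2)(-2.359) = 0.410 V.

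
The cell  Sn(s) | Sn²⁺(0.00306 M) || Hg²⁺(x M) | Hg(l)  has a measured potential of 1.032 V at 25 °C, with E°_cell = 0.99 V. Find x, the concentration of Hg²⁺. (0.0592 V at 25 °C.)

0.08 M

From the Nernst equation, log Q = n(E° − E)/0.0592 = 2(0.99 − 1.032)/0.0592 = -1.419, so Q = 0.0381.
With Q = [Sn²⁺]/[Hg²⁺] and the known concentrations, [Hg²⁺] in the denominator gives [Hg²⁺] = 0.08 M.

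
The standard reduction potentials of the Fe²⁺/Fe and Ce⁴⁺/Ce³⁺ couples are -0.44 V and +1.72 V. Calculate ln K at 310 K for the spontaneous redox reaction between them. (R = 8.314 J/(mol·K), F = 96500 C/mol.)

ln K = 161.7

E°_cell = +1.72 − (-0.44) = 2.16 V, with n = 2 electrons transferred.
At equilibrium E = 0, so the Nernst equation gives ln K = nFE°/RT = (2)(96500)(2.16)/((8.314)(310)) = 161.75.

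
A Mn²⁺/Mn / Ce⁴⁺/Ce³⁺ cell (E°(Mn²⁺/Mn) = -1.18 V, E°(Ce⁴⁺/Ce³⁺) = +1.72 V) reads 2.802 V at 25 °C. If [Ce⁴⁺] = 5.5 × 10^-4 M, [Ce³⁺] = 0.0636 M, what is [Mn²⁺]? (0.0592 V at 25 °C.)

0.15 M

From the Nernst equation, log Q = n(E° − E)/0.0592 = 2(2.90 − 2.802)/0.0592 = 3.311, so Q = 2050.
With Q = [Mn²⁺]·[Ce³⁺]^2/[Ce⁴⁺]^2 and the known concentrations, [Mn²⁺] in the numerator gives [Mn²⁺] = 0.15 M.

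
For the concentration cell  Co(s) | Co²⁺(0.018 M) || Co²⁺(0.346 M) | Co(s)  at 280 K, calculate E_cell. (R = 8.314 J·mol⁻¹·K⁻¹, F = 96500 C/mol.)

Both half-cells are Co²⁺/Co, so E°_cell = 0. The concentrated side is the cathode; the cell reaction moves Co²⁺ from high to low concentration with n = 2.
Q = [Co²⁺]_dilute/[Co²⁺]_conc = 0.018/0.346 = 0.0520.
E = 0 − (RT/nF) ln Q = −((8.314×280)/(2×96500))(-2.956) = 0.0357 V.

0.036 V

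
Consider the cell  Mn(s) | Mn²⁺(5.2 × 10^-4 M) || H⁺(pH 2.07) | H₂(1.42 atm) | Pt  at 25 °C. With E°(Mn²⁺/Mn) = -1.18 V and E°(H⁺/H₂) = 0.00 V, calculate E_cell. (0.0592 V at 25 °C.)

The hydrogen couple is the cathode, so E°_cell = 1.18 V; n = 2.
[H⁺] = 10^(−2.07) = 0.0085 M, and Q = [Mn²⁺]·P(H₂) / [H⁺]^2 = 10.2.
E = E° − (0.0592/2) log Q = 1.18 − (0.0592/2)(1.008) = 1.150 V.

1.15 V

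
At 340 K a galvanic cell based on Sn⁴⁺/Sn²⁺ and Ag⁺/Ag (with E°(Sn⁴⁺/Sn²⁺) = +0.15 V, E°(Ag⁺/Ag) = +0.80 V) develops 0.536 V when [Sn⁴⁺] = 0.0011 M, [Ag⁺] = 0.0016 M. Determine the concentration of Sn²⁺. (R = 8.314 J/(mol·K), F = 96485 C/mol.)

From the Nernst equation, ln Q = nF(E° − E)/RT = 2×96485×(0.65 − 0.536)/(8.314×340) = 7.782, so Q = 2400.
With Q = [Sn⁴⁺]/([Sn²⁺]·[Ag⁺]^2) and the known concentrations, [Sn²⁺] in the denominator gives [Sn²⁺] = 0.18 M.

0.18 M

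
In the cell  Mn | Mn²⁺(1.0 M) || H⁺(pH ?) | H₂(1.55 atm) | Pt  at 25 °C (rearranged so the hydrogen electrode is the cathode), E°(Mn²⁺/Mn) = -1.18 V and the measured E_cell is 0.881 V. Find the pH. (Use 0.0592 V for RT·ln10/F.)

E°_cell = 1.18 V and n = 2.
log Q = n(E° − E)/0.0592 = 2×(1.18 − 0.881)/0.0592 = 10.101.
With Q = [Mn²⁺]·P(H₂) / [H⁺]^2, solving for [H⁺] gives log[H⁺] = -4.956, so pH = 4.96.

pH = 4.96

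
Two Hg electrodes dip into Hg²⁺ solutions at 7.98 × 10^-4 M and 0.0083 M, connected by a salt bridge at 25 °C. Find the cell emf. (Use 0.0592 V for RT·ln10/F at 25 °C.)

0.030 V

Both half-cells are Hg²⁺/Hg, so E°_cell = 0. The concentrated side is the cathode; the cell reaction moves Hg²⁺ from high to low concentration with n = 2.
Q = [Hg²⁺]_dilute/[Hg²⁺]_conc = 7.98 × 10^-4/0.0083 = 0.0961.
E = 0 − (0.0592/2) log Q = −(0.0592/2)(-1.017) = 0.0301 V.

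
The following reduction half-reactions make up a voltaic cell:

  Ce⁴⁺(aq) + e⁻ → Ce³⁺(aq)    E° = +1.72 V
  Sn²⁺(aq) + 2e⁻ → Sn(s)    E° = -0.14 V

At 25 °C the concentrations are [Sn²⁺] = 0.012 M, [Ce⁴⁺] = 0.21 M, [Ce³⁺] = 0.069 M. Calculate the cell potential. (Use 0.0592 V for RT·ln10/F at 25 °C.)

The Ce⁴⁺/Ce³⁺ couple has the higher reduction potential and acts as the cathode, so E°_cell = +1.72 − (-0.14) = 1.86 V.
Balancing electrons gives n = 2; the reaction quotient is Q = [Sn²⁺]·[Ce³⁺]^2/[Ce⁴⁺]^2 = 0.00130.
At 25 °C, E = E° − (0.0592/n) log Q = 1.86 − (0.0592/2)(-2.888) = 1.860 + 0.085 = 1.945 V.

1.95 V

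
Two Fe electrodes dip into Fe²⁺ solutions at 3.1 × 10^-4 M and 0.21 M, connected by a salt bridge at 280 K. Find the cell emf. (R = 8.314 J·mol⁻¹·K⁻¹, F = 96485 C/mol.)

0.079 V

Both half-cells are Fe²⁺/Fe, so E°_cell = 0. The concentrated side is the cathode; the cell reaction moves Fe²⁺ from high to low concentration with n = 2.
Q = [Fe²⁺]_dilute/[Fe²⁺]_conc = 3.1 × 10^-4/0.21 = 0.00148.
E = 0 − (RT/nF) ln Q = −((8.314×280)/(2×96485))(-6.518) = 0.0786 V.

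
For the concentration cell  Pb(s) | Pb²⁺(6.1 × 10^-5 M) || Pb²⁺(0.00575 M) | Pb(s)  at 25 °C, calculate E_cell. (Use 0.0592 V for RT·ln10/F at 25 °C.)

0.058 V

Both half-cells are Pb²⁺/Pb, so E°_cell = 0. The concentrated side is the cathode; the cell reaction moves Pb²⁺ from high to low concentration with n = 2.
Q = [Pb²⁺]_dilute/[Pb²⁺]_conc = 6.1 × 10^-5/0.00575 = 0.0106.
E = 0 − (0.0592/2) log Q = −(0.0592/2)(-1.974) = 0.0584 V.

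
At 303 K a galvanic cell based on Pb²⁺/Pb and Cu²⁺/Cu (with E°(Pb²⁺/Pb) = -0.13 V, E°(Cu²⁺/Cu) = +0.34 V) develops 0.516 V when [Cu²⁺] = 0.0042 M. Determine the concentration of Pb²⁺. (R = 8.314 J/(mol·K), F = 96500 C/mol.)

1.2 × 10^-4 M

From the Nernst equation, ln Q = nF(E° − E)/RT = 2×96500×(0.47 − 0.516)/(8.314×303) = -3.524, so Q = 0.0295.
With Q = [Pb²⁺]/[Cu²⁺] and the known concentrations, [Pb²⁺] in the numerator gives [Pb²⁺] = 1.2 × 10^-4 M.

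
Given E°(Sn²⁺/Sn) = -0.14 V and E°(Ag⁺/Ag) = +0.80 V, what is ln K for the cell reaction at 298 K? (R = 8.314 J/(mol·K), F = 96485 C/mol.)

E°_cell = +0.80 − (-0.14) = 0.94 V, with n = 2 electrons transferred.
At equilibrium E = 0, so the Nernst equation gives ln K = nFE°/RT = (2)(96485)(0.94)/((8.314)(298)) = 73.21.

ln K = 73.2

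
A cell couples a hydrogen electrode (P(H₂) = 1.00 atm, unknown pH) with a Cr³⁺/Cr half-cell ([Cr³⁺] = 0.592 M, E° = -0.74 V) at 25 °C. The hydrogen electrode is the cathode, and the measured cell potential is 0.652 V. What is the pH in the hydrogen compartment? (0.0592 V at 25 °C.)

E°_cell = 0.74 V and n = 6.
log Q = n(E° − E)/0.0592 = 6×(0.74 − 0.652)/0.0592 = 8.919.
With Q = [Cr³⁺]^2·P(H₂)^3 / [H⁺]^6, solving for [H⁺] gives log[H⁺] = -1.562, so pH = 1.56.

pH = 1.56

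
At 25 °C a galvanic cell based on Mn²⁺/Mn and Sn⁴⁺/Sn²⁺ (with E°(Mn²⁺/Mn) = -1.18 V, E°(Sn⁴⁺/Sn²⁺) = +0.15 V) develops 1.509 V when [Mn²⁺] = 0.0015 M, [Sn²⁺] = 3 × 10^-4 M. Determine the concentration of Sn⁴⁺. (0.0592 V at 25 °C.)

From the Nernst equation, log Q = n(E° − E)/0.0592 = 2(1.33 − 1.509)/0.0592 = -6.047, so Q = 8.97 × 10^-7.
With Q = [Mn²⁺]·[Sn²⁺]/[Sn⁴⁺] and the known concentrations, [Sn⁴⁺] in the denominator gives [Sn⁴⁺] = 0.5 M.

0.5 M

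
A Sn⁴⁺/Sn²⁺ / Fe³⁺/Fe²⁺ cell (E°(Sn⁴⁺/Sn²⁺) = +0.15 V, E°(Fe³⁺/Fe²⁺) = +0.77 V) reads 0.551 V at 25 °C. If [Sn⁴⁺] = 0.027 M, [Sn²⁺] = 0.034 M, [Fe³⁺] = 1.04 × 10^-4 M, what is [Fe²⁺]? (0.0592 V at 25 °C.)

From the Nernst equation, log Q = n(E° − E)/0.0592 = 2(0.62 − 0.551)/0.0592 = 2.331, so Q = 214.
With Q = [Sn⁴⁺]·[Fe²⁺]^2/([Sn²⁺]·[Fe³⁺]^2) and the known concentrations, [Fe²⁺]^2 in the numerator gives [Fe²⁺] = 0.0017 M.

0.0017 M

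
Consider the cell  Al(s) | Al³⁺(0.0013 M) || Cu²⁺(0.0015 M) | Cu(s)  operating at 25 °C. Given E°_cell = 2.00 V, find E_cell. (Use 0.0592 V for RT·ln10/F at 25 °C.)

Balancing electrons gives n = 6; the reaction quotient is Q = [Al³⁺]^2/[Cu²⁺]^3 = 501.
At 25 °C, E = E° − (0.0592/n) log Q = 2.00 − (0.0592/6)(2.700) = 2.000 − 0.027 = 1.973 V.

1.97 V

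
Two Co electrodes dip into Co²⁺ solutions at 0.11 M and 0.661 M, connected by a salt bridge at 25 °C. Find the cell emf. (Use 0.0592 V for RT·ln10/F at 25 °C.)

Both half-cells are Co²⁺/Co, so E°_cell = 0. The concentrated side is the cathode; the cell reaction moves Co²⁺ from high to low concentration with n = 2.
Q = [Co²⁺]_dilute/[Co²⁺]_conc = 0.11/0.661 = 0.166.
E = 0 − (0.0592/2) log Q = −(0.0592/2)(-0.779) = 0.0231 V.

0.023 V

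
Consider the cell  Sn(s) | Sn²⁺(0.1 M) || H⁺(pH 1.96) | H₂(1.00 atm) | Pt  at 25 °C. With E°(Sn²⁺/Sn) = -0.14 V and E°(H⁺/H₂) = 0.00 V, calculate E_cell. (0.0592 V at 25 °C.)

0.054 V

The hydrogen couple is the cathode, so E°_cell = 0.14 V; n = 2.
[H⁺] = 10^(−1.96) = 0.011 M, and Q = [Sn²⁺]·P(H₂) / [H⁺]^2 = 832.
E = E° − (0.0592/2) log Q = 0.14 − (0.0592/2)(2.920) = 0.054 V.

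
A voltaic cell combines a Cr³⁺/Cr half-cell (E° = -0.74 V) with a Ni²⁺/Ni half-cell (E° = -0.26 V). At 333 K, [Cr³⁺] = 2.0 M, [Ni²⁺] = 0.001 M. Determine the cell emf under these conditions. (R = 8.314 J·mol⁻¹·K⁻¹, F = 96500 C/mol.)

The Ni²⁺/Ni couple has the higher reduction potential and acts as the cathode, so E°_cell = -0.26 − (-0.74) = 0.48 V.
Balancing electrons gives n = 6; the reaction quotient is Q = [Cr³⁺]^2/[Ni²⁺]^3 = 4 × 10^9.
E = E° − (RT/nF) ln Q = 0.48 − (8.314×333)/(6×96500) × (22.110) = 0.480 − 0.106 = 0.374 V.

0.374 V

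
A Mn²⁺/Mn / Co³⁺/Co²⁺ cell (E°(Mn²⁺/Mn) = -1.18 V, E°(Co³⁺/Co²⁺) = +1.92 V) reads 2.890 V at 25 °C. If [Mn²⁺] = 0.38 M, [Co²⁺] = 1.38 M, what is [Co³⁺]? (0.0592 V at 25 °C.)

From the Nernst equation, log Q = n(E° − E)/0.0592 = 2(3.10 − 2.890)/0.0592 = 7.095, so Q = 1.24 × 10^7.
With Q = [Mn²⁺]·[Co²⁺]^2/[Co³⁺]^2 and the known concentrations, [Co³⁺]^2 in the denominator gives [Co³⁺] = 2.4 × 10^-4 M.

2.4 × 10^-4 M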